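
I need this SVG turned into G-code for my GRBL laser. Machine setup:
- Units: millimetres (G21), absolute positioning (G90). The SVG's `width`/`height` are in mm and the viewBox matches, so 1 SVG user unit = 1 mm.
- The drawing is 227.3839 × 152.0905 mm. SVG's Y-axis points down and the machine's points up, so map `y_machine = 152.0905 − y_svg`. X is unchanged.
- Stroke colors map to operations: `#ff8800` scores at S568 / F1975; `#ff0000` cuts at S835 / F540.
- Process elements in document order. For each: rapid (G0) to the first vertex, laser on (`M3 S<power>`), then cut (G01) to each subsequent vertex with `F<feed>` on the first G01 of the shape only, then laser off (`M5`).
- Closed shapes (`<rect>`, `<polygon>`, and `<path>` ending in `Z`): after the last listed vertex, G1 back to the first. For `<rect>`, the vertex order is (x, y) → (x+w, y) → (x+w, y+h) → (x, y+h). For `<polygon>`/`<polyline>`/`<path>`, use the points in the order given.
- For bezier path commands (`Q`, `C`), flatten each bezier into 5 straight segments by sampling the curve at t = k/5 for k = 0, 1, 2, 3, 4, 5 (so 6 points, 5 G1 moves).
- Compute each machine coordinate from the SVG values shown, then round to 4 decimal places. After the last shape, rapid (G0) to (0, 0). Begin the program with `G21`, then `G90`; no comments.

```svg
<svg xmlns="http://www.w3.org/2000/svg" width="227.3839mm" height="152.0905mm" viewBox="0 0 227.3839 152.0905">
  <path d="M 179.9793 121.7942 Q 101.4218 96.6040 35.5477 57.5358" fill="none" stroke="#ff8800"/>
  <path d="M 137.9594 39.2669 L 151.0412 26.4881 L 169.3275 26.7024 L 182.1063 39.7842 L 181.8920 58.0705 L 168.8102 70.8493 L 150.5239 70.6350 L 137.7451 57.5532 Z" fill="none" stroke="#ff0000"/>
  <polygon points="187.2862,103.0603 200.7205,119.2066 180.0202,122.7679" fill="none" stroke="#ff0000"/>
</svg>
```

G21
G90
G0 X179.9793 Y30.2963
M3 S568
G01 X149.0636 Y40.9275 F1975
G01 X119.1626 Y52.6689
G01 X90.2763 Y65.5206
G01 X62.4047 Y79.4825
G01 X35.5477 Y94.5547
M5
G0 X137.9594 Y112.8236
M3 S835
G01 X151.0412 Y125.6024 F540
G01 X169.3275 Y125.3881
G01 X182.1063 Y112.3063
G01 X181.8920 Y94.0200
G01 X168.8102 Y81.2412
G01 X150.5239 Y81.4555
G01 X137.7451 Y94.5373
G01 X137.9594 Y112.8236
M5
G0 X187.2862 Y49.0302
M3 S835
G01 X200.7205 Y32.8839 F540
G01 X180.0202 Y29.3226
G01 X187.2862 Y49.0302
M5
G0 X0.0000 Y0.0000

1 u = 1 mm; y_m = 152.0905 − y.

[1] `<path>` quadratic bezier, #ff8800→score S568 F1975: (179.9793,30.2963) → (149.0636,40.9275) → (119.1626,52.6689) → (90.2763,65.5206) → (62.4047,79.4825) → (35.5477,94.5547)

[2] `<path>` regular polygon, #ff0000→cut S835 F540: (137.9594,112.8236) → (151.0412,125.6024) → (169.3275,125.3881) → (182.1063,112.3063) → (181.8920,94.0200) → (168.8102,81.2412) → (150.5239,81.4555) → (137.7451,94.5373) → (137.9594,112.8236) (closed)

[3] `<polygon>` regular polygon, #ff0000→cut S835 F540: (187.2862,49.0302) → (200.7205,32.8839) → (180.0202,29.3226) → (187.2862,49.0302) (closed)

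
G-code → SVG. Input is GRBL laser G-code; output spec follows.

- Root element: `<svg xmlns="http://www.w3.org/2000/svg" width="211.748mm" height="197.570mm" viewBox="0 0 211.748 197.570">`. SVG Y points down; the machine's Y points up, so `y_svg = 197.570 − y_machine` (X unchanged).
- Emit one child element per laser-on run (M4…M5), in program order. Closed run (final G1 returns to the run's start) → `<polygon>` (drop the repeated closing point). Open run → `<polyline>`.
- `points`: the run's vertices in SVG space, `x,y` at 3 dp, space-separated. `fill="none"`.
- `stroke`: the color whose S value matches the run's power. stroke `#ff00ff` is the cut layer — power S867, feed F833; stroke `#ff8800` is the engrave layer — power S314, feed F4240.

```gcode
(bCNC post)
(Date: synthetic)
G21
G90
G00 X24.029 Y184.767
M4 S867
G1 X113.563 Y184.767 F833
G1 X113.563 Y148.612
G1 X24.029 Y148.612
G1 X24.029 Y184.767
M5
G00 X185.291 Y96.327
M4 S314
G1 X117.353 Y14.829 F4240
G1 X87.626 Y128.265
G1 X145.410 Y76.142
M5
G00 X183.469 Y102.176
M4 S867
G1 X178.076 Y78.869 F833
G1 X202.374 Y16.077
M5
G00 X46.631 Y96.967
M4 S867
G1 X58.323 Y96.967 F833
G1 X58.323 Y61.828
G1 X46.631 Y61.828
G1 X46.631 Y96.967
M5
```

<svg xmlns="http://www.w3.org/2000/svg" width="211.748mm" height="197.570mm" viewBox="0 0 211.748 197.570">
  <polygon points="24.029,12.803 113.563,12.803 113.563,48.958 24.029,48.958" fill="none" stroke="#ff00ff"/>
  <polyline points="185.291,101.243 117.353,182.741 87.626,69.305 145.410,121.428" fill="none" stroke="#ff8800"/>
  <polyline points="183.469,95.394 178.076,118.701 202.374,181.493" fill="none" stroke="#ff00ff"/>
  <polygon points="46.631,100.603 58.323,100.603 58.323,135.742 46.631,135.742" fill="none" stroke="#ff00ff"/>
</svg>

Each laser-on run becomes one SVG element. Flip Y back into SVG space with y_svg = 197.570 − y_machine.

Run 1: S867 ⇒ cut layer `#ff00ff`. The run returns to its start, so emit a `<polygon>` with points (Y-flipped): 24.029,12.803 113.563,12.803 113.563,48.958 24.029,48.958.

Run 2: the run's S314 means `#ff8800` (engrave). The run is open, so emit a `<polyline>` with points (Y-flipped): 185.291,101.243 117.353,182.741 87.626,69.305 145.410,121.428.

Run 3: the run's S867 means `#ff00ff` (cut). The run is open, so emit a `<polyline>` with points (Y-flipped): 183.469,95.394 178.076,118.701 202.374,181.493.

Run 4: the run's S867 means `#ff00ff` (cut). The run returns to its start, so emit a `<polygon>` with points (Y-flipped): 46.631,100.603 58.323,100.603 58.323,135.742 46.631,135.742.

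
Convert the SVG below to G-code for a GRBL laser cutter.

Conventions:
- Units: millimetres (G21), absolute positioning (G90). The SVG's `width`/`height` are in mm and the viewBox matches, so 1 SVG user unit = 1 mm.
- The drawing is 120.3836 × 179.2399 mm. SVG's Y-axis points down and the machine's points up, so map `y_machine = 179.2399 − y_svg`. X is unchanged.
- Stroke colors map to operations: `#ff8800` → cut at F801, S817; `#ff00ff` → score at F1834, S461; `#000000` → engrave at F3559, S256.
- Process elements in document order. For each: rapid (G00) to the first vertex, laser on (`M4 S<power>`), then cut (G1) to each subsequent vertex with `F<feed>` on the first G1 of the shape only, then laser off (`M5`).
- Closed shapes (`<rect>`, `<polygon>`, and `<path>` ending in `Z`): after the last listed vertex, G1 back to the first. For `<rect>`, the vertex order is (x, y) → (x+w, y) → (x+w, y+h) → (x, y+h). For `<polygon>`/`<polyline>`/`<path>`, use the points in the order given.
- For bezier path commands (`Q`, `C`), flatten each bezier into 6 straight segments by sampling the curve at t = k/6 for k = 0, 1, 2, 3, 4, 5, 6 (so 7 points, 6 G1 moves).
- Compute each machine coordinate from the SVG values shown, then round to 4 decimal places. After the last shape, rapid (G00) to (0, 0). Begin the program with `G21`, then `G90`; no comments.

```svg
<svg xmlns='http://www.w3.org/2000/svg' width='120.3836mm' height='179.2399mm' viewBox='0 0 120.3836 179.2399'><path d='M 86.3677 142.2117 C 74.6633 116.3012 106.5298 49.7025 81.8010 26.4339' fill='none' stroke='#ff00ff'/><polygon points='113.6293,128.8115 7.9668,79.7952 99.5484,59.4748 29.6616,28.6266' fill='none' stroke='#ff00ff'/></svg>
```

G21
G90
G00 X86.3677 Y37.0282
M4 S461
G1 X83.6827 Y52.9852 F1834
G1 X85.4771 Y73.3896
G1 X88.9685 Y95.9078
G1 X91.3746 Y118.2058
G1 X89.9129 Y137.9498
G1 X81.8010 Y152.8060
M5
G00 X113.6293 Y50.4284
M4 S461
G1 X7.9668 Y99.4447 F1834
G1 X99.5484 Y119.7651
G1 X29.6616 Y150.6133
G1 X113.6293 Y50.4284
M5
G00 X0.0000 Y0.0000

Since the viewBox matches the mm dimensions, user units are millimetres directly. The only transform is the Y-flip y_m = 179.2399 − y_svg.

Shape 1 is a cubic bezier drawn with `<path>`. Its stroke #ff00ff means score at S461, F1834. After flipping Y the toolpath is (86.3677,37.0282) → (83.6827,52.9852) → (85.4771,73.3896) → (88.9685,95.9078) → (91.3746,118.2058) → (89.9129,137.9498) → (81.8010,152.8060).

Shape 2 is a closed polygon drawn with `<polygon>`. Its stroke #ff00ff means score at S461, F1834. After flipping Y the toolpath is (113.6293,50.4284) → (7.9668,99.4447) → (99.5484,119.7651) → (29.6616,150.6133) → (113.6293,50.4284), returning to the start.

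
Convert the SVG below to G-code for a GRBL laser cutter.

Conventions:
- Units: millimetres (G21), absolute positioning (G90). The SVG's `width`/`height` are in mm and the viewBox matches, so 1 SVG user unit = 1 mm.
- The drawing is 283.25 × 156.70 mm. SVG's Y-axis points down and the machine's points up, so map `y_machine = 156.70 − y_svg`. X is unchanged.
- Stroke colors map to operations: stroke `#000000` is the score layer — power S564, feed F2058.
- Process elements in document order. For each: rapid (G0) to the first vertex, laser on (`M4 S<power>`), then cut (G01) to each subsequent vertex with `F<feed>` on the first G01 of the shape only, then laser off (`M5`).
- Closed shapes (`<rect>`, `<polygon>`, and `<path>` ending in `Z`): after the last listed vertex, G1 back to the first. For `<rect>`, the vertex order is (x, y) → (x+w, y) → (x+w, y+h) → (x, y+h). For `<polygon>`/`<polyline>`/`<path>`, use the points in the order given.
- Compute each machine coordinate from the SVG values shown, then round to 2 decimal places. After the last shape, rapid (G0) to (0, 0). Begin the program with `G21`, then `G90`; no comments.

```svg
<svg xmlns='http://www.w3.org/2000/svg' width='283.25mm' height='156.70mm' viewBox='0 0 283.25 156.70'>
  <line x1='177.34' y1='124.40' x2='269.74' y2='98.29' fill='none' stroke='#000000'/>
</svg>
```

1 u = 1 mm; y_m = 156.70 − y.

[1] `<line>` line segment, #000000→score S564 F2058: (177.34,32.30) → (269.74,58.41)

G21
G90
G0 X177.34 Y32.30
M4 S564
G01 X269.74 Y58.41 F2058
M5
G0 X0.00 Y0.00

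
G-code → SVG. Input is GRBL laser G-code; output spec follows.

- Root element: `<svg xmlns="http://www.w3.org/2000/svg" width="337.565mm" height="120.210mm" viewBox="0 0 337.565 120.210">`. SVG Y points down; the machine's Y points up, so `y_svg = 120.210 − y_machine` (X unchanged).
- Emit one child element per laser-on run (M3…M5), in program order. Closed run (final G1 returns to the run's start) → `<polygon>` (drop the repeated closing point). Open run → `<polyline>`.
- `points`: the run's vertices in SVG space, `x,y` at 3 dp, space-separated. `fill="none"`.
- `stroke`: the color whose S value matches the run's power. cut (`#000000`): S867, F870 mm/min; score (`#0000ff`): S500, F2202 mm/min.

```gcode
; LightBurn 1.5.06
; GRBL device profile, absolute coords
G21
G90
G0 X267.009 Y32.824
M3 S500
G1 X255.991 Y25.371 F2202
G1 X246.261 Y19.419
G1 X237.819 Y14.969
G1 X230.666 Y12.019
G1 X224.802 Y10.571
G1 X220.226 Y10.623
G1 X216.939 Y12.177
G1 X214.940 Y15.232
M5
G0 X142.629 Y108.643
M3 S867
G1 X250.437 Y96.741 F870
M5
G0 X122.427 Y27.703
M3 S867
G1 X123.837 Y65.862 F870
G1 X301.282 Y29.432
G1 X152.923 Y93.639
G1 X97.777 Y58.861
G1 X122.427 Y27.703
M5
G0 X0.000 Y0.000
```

Machine Y-up, SVG Y-down with viewBox height 120.210, so y_svg = 120.210 − y_machine; X carries over.

Run 1: the run's S500 means `#0000ff` (score). The run is open, so emit a `<polyline>` with points (Y-flipped): 267.009,87.386 255.991,94.839 246.261,100.791 237.819,105.241 230.666,108.191 224.802,109.639 220.226,109.587 216.939,108.033 214.940,104.978.

Run 2: power S867 maps to stroke `#000000` (cut). The run is open, so emit a `<polyline>` with points (Y-flipped): 142.629,11.567 250.437,23.469.

Run 3: S867 ⇒ cut layer `#000000`. The run returns to its start, so emit a `<polygon>` with points (Y-flipped): 122.427,92.507 123.837,54.348 301.282,90.778 152.923,26.571 97.777,61.349.

<svg xmlns="http://www.w3.org/2000/svg" width="337.565mm" height="120.210mm" viewBox="0 0 337.565 120.210">
  <polyline points="267.009,87.386 255.991,94.839 246.261,100.791 237.819,105.241 230.666,108.191 224.802,109.639 220.226,109.587 216.939,108.033 214.940,104.978" fill="none" stroke="#0000ff"/>
  <polyline points="142.629,11.567 250.437,23.469" fill="none" stroke="#000000"/>
  <polygon points="122.427,92.507 123.837,54.348 301.282,90.778 152.923,26.571 97.777,61.349" fill="none" stroke="#000000"/>
</svg>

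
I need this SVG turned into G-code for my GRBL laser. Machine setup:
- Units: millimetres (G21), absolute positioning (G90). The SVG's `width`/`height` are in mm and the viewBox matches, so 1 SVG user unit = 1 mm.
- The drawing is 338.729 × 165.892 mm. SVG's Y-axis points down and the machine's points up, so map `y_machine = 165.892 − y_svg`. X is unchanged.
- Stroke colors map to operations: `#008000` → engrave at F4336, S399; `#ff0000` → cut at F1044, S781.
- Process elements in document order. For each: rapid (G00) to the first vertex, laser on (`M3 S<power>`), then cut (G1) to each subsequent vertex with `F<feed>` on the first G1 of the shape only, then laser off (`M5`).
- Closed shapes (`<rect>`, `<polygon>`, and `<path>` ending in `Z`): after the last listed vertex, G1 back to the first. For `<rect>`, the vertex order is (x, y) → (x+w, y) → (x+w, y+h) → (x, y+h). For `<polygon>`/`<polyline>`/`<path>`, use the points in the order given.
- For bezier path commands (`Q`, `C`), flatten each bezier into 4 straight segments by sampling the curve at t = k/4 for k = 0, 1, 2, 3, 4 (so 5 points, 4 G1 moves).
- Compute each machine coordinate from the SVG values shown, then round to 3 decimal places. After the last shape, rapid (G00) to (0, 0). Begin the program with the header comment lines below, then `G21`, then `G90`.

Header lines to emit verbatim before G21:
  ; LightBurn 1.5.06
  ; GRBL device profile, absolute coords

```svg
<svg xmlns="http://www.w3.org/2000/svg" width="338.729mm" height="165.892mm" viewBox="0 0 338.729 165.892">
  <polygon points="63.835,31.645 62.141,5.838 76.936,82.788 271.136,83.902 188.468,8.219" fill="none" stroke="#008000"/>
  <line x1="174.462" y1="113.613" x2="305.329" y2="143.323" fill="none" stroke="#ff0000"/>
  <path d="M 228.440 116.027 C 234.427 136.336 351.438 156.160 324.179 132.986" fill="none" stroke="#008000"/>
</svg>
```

; LightBurn 1.5.06
; GRBL device profile, absolute coords
G21
G90
G00 X63.835 Y134.247
M3 S399
G1 X62.141 Y160.054 F4336
G1 X76.936 Y83.104
G1 X271.136 Y81.990
G1 X188.468 Y157.673
G1 X63.835 Y134.247
M5
G00 X174.462 Y52.279
M3 S781
G1 X305.329 Y22.569 F1044
M5
G00 X228.440 Y49.865
M3 S399
G1 X249.758 Y35.388 F4336
G1 X288.777 Y25.079
G1 X321.562 Y22.923
G1 X324.179 Y32.906
M5
G00 X0.000 Y0.000

viewBox `0 0 338.729 165.892` with mm width/height → 1 unit = 1 mm. Flip: y_m = 165.892 − y_svg.

**Shape 1** — `<polygon>` closed polygon, stroke `#008000` → engrave (S399, F4336). Machine vertices: (63.835,134.247) → (62.141,160.054) → (76.936,83.104) → (271.136,81.990) → (188.468,157.673) → (63.835,134.247). Closed: final G1 returns to the first vertex.

**Shape 2** — `<line>` line segment, stroke `#ff0000` → cut (S781, F1044). Machine vertices: (174.462,52.279) → (305.329,22.569). Open path.

**Shape 3** — `<path>` cubic bezier, stroke `#008000` → engrave (S399, F4336). Control points (SVG): P0=(228.440,116.027), P1=(234.427,136.336), P2=(351.438,156.160), P3=(324.179,132.986); sampled at t=k/4. Machine vertices: (228.440,49.865) → (249.758,35.388) → (288.777,25.079) → (321.562,22.923) → (324.179,32.906). Open path.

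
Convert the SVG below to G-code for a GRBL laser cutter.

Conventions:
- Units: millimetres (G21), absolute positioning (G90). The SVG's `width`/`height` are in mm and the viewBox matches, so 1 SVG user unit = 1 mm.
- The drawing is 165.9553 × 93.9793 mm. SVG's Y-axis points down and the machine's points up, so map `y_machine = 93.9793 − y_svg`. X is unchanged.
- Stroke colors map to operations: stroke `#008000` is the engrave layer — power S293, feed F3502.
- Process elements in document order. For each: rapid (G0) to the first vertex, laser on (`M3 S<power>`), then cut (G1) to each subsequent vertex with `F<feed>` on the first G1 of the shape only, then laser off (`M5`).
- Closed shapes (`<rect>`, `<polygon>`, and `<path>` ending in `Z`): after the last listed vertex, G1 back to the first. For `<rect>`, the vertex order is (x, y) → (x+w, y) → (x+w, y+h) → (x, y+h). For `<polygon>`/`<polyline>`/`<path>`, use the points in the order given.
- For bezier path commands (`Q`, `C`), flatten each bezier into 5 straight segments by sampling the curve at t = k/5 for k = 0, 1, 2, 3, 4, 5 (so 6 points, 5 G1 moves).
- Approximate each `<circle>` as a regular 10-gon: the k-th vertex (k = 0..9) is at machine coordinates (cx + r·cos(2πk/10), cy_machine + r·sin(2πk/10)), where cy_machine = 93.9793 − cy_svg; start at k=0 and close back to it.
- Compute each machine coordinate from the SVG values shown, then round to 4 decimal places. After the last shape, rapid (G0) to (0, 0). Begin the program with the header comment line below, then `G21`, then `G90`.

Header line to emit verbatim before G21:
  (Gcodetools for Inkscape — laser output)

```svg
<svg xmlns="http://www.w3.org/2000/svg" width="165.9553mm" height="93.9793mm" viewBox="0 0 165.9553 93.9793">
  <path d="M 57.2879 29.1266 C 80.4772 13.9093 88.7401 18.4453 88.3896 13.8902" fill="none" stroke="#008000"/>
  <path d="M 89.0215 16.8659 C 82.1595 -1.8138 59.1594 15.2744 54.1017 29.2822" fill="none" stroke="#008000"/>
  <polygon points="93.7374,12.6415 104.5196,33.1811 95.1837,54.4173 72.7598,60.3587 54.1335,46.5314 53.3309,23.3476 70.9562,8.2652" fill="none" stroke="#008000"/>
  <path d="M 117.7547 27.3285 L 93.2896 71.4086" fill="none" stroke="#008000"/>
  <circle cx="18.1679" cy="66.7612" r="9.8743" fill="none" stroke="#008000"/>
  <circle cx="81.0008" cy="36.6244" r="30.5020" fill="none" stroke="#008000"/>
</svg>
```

(Gcodetools for Inkscape — laser output)
G21
G90
G0 X57.2879 Y64.8527
M3 S293
G1 X69.4608 Y71.8434 F3502
G1 X78.3544 Y75.4779
G1 X84.2717 Y77.1407
G1 X87.5158 Y78.2162
G1 X88.3896 Y80.0891
M5
G0 X89.0215 Y77.1134
M3 S293
G1 X83.2404 Y84.3399 F3502
G1 X75.2220 Y84.8467
G1 X66.6021 Y80.4988
G1 X59.0168 Y73.1606
G1 X54.1017 Y64.6971
M5
G0 X93.7374 Y81.3378
M3 S293
G1 X104.5196 Y60.7982 F3502
G1 X95.1837 Y39.5620
G1 X72.7598 Y33.6206
G1 X54.1335 Y47.4479
G1 X53.3309 Y70.6317
G1 X70.9562 Y85.7141
G1 X93.7374 Y81.3378
M5
G0 X117.7547 Y66.6508
M3 S293
G1 X93.2896 Y22.5707 F3502
M5
G0 X28.0422 Y27.2181
M3 S293
G1 X26.1564 Y33.0221 F3502
G1 X21.2192 Y36.6091
G1 X15.1166 Y36.6091
G1 X10.1794 Y33.0221
G1 X8.2936 Y27.2181
G1 X10.1794 Y21.4141
G1 X15.1166 Y17.8271
G1 X21.2192 Y17.8271
G1 X26.1564 Y21.4141
G1 X28.0422 Y27.2181
M5
G0 X111.5028 Y57.3549
M3 S293
G1 X105.6774 Y75.2835 F3502
G1 X90.4264 Y86.3640
G1 X71.5752 Y86.3640
G1 X56.3242 Y75.2835
G1 X50.4988 Y57.3549
G1 X56.3242 Y39.4263
G1 X71.5752 Y28.3458
G1 X90.4264 Y28.3458
G1 X105.6774 Y39.4263
G1 X111.5028 Y57.3549
M5
G0 X0.0000 Y0.0000

1 u = 1 mm; y_m = 93.9793 − y.

[1] `<path>` cubic bezier, #008000→engrave S293 F3502: (57.2879,64.8527) → (69.4608,71.8434) → (78.3544,75.4779) → (84.2717,77.1407) → (87.5158,78.2162) → (88.3896,80.0891)

[2] `<path>` cubic bezier, #008000→engrave S293 F3502: (89.0215,77.1134) → (83.2404,84.3399) → (75.2220,84.8467) → (66.6021,80.4988) → (59.0168,73.1606) → (54.1017,64.6971)

[3] `<polygon>` regular polygon, #008000→engrave S293 F3502: (93.7374,81.3378) → (104.5196,60.7982) → (95.1837,39.5620) → (72.7598,33.6206) → (54.1335,47.4479) → (53.3309,70.6317) → (70.9562,85.7141) → (93.7374,81.3378) (closed)

[4] `<path>` line segment, #008000→engrave S293 F3502: (117.7547,66.6508) → (93.2896,22.5707)

[5] `<circle>` circle, #008000→engrave S293 F3502: (28.0422,27.2181) → (26.1564,33.0221) → (21.2192,36.6091) → (15.1166,36.6091) → (10.1794,33.0221) → (8.2936,27.2181) → (10.1794,21.4141) → (15.1166,17.8271) → (21.2192,17.8271) → (26.1564,21.4141) → (28.0422,27.2181) (closed)

[6] `<circle>` circle, #008000→engrave S293 F3502: (111.5028,57.3549) → (105.6774,75.2835) → (90.4264,86.3640) → (71.5752,86.3640) → (56.3242,75.2835) → (50.4988,57.3549) → (56.3242,39.4263) → (71.5752,28.3458) → (90.4264,28.3458) → (105.6774,39.4263) → (111.5028,57.3549) (closed)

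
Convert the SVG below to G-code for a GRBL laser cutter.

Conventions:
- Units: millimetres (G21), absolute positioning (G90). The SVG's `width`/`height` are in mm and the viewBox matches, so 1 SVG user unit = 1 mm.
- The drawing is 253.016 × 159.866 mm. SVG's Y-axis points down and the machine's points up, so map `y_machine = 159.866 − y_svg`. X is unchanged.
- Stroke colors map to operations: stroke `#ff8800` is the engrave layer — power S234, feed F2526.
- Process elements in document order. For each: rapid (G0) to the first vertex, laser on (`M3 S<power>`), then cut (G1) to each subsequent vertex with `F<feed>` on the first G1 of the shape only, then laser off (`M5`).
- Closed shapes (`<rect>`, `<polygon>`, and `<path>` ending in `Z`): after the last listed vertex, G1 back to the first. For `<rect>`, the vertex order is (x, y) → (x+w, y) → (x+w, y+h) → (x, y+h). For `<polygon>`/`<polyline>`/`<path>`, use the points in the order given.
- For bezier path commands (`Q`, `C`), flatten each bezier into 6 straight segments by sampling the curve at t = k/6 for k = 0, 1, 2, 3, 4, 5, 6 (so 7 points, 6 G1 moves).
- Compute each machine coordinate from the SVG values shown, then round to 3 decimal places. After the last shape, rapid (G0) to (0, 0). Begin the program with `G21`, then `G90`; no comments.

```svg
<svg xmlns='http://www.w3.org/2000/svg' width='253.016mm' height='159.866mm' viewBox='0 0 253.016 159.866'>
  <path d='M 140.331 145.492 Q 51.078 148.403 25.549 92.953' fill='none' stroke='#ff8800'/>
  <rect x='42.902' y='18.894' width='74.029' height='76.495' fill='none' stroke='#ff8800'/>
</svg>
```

G21
G90
G0 X140.331 Y14.374
M3 S234
G1 X112.350 Y15.025 F2526
G1 X87.909 Y18.918
G1 X67.009 Y26.053
G1 X49.649 Y36.431
G1 X35.829 Y50.051
G1 X25.549 Y66.913
M5
G0 X42.902 Y140.972
M3 S234
G1 X116.931 Y140.972 F2526
G1 X116.931 Y64.477
G1 X42.902 Y64.477
G1 X42.902 Y140.972
M5
G0 X0.000 Y0.000

viewBox `0 0 253.016 159.866` with mm width/height → 1 unit = 1 mm. Flip: y_m = 159.866 − y_svg.

**Shape 1** — `<path>` quadratic bezier, stroke `#ff8800` → engrave (S234, F2526). Control points (SVG): P0=(140.331,145.492), P1=(51.078,148.403), P2=(25.549,92.953); sampled at t=k/6. Machine vertices: (140.331,14.374) → (112.350,15.025) → (87.909,18.918) → (67.009,26.053) → (49.649,36.431) → (35.829,50.051) → (25.549,66.913). Open path.

**Shape 2** — `<rect>` rectangle, stroke `#ff8800` → engrave (S234, F2526). Machine vertices: (42.902,140.972) → (116.931,140.972) → (116.931,64.477) → (42.902,64.477) → (42.902,140.972). Closed: final G1 returns to the first vertex.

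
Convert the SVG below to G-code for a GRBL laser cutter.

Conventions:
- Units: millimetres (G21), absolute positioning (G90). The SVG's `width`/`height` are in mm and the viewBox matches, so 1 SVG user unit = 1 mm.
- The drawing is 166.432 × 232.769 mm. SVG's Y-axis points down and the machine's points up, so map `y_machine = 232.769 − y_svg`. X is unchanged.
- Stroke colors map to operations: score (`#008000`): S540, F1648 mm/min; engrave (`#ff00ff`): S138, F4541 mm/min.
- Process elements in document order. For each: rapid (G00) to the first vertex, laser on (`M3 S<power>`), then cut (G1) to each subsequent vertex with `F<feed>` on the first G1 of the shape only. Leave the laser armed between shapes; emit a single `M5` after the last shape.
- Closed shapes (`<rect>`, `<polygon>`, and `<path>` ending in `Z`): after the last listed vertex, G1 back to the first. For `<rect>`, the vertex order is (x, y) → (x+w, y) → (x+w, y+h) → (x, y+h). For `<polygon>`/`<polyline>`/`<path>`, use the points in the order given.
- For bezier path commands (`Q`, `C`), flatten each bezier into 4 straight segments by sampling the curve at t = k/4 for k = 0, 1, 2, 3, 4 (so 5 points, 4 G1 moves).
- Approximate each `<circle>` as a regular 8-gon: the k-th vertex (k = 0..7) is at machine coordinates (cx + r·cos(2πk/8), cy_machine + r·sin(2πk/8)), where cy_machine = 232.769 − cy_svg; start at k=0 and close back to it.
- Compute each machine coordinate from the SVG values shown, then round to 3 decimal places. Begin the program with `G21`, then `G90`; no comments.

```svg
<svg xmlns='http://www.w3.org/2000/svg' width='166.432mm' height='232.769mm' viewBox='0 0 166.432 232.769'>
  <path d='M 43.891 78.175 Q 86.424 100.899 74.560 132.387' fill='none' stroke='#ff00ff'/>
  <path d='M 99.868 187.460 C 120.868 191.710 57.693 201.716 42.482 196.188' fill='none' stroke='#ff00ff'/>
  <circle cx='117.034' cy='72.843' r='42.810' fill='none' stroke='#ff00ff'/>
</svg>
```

G21
G90
G00 X43.891 Y154.594
M3 S138
G1 X61.758 Y142.684 F4541
G1 X72.825 Y129.679
G1 X77.092 Y115.578
G1 X74.560 Y100.382
G00 X99.868 Y45.309
M3 S138
G1 X101.900 Y41.375 F4541
G1 X84.754 Y37.278
G1 X60.819 Y35.015
G1 X42.482 Y36.581
G00 X159.844 Y159.926
M3 S138
G1 X147.305 Y190.197 F4541
G1 X117.034 Y202.736
G1 X86.763 Y190.197
G1 X74.224 Y159.926
G1 X86.763 Y129.655
G1 X117.034 Y117.116
G1 X147.305 Y129.655
G1 X159.844 Y159.926
M5

Since the viewBox matches the mm dimensions, user units are millimetres directly. The only transform is the Y-flip y_m = 232.769 − y_svg.

Shape 1 is a quadratic bezier drawn with `<path>`. Its stroke #ff00ff means engrave at S138, F4541. After flipping Y the toolpath is (43.891,154.594) → (61.758,142.684) → (72.825,129.679) → (77.092,115.578) → (74.560,100.382).

Shape 2 is a cubic bezier drawn with `<path>`. Its stroke #ff00ff means engrave at S138, F4541. After flipping Y the toolpath is (99.868,45.309) → (101.900,41.375) → (84.754,37.278) → (60.819,35.015) → (42.482,36.581).

Shape 3 is a circle drawn with `<circle>`. Its stroke #ff00ff means engrave at S138, F4541. After flipping Y the toolpath is (159.844,159.926) → (147.305,190.197) → (117.034,202.736) → (86.763,190.197) → (74.224,159.926) → (86.763,129.655) → (117.034,117.116) → (147.305,129.655) → (159.844,159.926), returning to the start.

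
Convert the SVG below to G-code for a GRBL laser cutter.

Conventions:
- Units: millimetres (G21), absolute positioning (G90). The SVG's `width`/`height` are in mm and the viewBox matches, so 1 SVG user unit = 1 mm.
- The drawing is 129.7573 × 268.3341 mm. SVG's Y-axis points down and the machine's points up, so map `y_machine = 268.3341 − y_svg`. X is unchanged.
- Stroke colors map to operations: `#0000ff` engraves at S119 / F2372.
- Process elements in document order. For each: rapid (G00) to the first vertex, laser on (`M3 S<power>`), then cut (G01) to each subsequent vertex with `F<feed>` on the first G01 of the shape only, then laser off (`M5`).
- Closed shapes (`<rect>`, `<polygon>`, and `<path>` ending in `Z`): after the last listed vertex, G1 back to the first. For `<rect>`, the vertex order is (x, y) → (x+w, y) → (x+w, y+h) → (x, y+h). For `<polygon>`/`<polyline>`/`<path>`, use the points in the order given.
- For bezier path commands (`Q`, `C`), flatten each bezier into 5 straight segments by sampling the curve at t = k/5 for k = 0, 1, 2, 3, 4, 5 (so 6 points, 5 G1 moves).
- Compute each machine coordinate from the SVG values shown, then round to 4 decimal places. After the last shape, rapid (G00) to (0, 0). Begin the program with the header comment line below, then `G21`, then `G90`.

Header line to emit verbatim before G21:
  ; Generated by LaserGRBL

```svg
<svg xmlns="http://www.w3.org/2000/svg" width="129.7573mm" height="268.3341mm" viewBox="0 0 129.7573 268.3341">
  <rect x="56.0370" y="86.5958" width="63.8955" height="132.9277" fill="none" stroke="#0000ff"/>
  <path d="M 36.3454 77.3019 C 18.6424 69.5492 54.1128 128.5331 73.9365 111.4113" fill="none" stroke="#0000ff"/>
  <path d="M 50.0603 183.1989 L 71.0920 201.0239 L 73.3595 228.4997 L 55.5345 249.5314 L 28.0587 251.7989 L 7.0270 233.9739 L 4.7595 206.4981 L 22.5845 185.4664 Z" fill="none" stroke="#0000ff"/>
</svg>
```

; Generated by LaserGRBL
G21
G90
G00 X56.0370 Y181.7383
M3 S119
G01 X119.9325 Y181.7383 F2372
G01 X119.9325 Y48.8106
G01 X56.0370 Y48.8106
G01 X56.0370 Y181.7383
M5
G00 X36.3454 Y191.0322
M3 S119
G01 X31.5538 Y188.8182 F2372
G01 X36.2205 Y177.4438
G01 X47.0421 Y163.7655
G01 X60.7152 Y154.6397
G01 X73.9365 Y156.9228
M5
G00 X50.0603 Y85.1352
M3 S119
G01 X71.0920 Y67.3102 F2372
G01 X73.3595 Y39.8344
G01 X55.5345 Y18.8027
G01 X28.0587 Y16.5352
G01 X7.0270 Y34.3602
G01 X4.7595 Y61.8360
G01 X22.5845 Y82.8677
G01 X50.0603 Y85.1352
M5
G00 X0.0000 Y0.0000

Since the viewBox matches the mm dimensions, user units are millimetres directly. The only transform is the Y-flip y_m = 268.3341 − y_svg.

Shape 1 is a rectangle drawn with `<rect>`. Its stroke #0000ff means engrave at S119, F2372. After flipping Y the toolpath is (56.0370,181.7383) → (119.9325,181.7383) → (119.9325,48.8106) → (56.0370,48.8106) → (56.0370,181.7383), returning to the start.

Shape 2 is a cubic bezier drawn with `<path>`. Its stroke #0000ff means engrave at S119, F2372. After flipping Y the toolpath is (36.3454,191.0322) → (31.5538,188.8182) → (36.2205,177.4438) → (47.0421,163.7655) → (60.7152,154.6397) → (73.9365,156.9228).

Shape 3 is a regular polygon drawn with `<path>`. Its stroke #0000ff means engrave at S119, F2372. After flipping Y the toolpath is (50.0603,85.1352) → (71.0920,67.3102) → (73.3595,39.8344) → (55.5345,18.8027) → (28.0587,16.5352) → (7.0270,34.3602) → (4.7595,61.8360) → (22.5845,82.8677) → (50.0603,85.1352), returning to the start.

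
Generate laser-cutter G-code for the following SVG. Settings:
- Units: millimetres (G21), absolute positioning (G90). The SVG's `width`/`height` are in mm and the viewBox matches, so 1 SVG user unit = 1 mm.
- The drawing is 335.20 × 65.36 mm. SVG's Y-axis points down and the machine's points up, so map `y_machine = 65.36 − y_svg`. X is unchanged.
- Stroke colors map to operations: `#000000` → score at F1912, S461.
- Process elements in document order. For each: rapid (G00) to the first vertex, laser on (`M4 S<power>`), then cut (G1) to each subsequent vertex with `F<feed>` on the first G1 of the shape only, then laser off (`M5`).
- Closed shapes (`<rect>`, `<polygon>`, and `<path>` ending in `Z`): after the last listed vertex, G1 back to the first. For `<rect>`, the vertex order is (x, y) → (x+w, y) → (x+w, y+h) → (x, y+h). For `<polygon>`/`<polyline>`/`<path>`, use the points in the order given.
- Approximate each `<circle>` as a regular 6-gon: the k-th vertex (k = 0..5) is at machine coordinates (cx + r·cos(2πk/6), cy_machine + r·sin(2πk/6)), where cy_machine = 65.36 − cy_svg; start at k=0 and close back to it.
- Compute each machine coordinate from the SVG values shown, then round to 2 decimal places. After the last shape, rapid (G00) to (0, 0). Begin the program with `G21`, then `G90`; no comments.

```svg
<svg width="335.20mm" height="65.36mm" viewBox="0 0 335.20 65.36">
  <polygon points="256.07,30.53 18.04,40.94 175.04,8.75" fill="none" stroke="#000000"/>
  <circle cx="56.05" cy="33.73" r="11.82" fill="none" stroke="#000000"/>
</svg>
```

viewBox `0 0 335.20 65.36` with mm width/height → 1 unit = 1 mm. Flip: y_m = 65.36 − y_svg.

**Shape 1** — `<polygon>` closed polygon, stroke `#000000` → score (S461, F1912). Machine vertices: (256.07,34.83) → (18.04,24.42) → (175.04,56.61) → (256.07,34.83). Closed: final G1 returns to the first vertex.

**Shape 2** — `<circle>` circle, stroke `#000000` → score (S461, F1912). Machine vertices: (67.87,31.63) → (61.96,41.87) → (50.14,41.87) → (44.23,31.63) → (50.14,21.39) → (61.96,21.39) → (67.87,31.63). Closed: final G1 returns to the first vertex.

G21
G90
G00 X256.07 Y34.83
M4 S461
G1 X18.04 Y24.42 F1912
G1 X175.04 Y56.61
G1 X256.07 Y34.83
M5
G00 X67.87 Y31.63
M4 S461
G1 X61.96 Y41.87 F1912
G1 X50.14 Y41.87
G1 X44.23 Y31.63
G1 X50.14 Y21.39
G1 X61.96 Y21.39
G1 X67.87 Y31.63
M5
G00 X0.00 Y0.00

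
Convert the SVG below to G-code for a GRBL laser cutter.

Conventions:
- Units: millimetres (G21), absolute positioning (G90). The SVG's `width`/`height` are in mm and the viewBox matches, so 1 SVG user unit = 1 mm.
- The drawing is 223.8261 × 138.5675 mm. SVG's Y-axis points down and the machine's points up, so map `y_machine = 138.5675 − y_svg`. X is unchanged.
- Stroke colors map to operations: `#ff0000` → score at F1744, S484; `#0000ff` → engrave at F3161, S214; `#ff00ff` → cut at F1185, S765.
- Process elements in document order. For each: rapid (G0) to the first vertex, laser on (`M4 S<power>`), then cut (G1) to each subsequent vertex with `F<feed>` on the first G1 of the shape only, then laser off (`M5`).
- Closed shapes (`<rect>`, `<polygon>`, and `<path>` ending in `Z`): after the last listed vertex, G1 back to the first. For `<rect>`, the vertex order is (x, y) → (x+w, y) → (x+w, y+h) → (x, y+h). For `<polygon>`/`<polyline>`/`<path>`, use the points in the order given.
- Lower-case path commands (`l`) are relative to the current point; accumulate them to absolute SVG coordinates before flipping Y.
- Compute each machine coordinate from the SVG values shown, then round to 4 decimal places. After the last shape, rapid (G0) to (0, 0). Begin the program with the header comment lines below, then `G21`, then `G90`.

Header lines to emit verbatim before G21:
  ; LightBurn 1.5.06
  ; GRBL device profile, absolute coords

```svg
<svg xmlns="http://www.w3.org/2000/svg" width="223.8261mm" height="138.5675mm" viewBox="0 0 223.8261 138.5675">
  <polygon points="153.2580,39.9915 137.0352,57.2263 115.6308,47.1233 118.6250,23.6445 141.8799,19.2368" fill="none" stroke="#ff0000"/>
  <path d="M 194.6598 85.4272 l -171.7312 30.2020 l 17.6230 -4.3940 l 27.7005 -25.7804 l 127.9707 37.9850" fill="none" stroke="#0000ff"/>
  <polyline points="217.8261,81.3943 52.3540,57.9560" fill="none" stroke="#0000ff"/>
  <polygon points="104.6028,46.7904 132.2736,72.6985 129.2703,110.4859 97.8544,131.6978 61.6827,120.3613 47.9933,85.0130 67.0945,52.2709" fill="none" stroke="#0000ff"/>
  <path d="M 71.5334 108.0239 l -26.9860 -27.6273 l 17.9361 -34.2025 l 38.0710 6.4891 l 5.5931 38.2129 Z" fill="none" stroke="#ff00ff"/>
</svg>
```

1 u = 1 mm; y_m = 138.5675 − y.

[1] `<polygon>` regular polygon, #ff0000→score S484 F1744: (153.2580,98.5760) → (137.0352,81.3412) → (115.6308,91.4442) → (118.6250,114.9230) → (141.8799,119.3307) → (153.2580,98.5760) (closed)

[2] `<path>` open polyline, #0000ff→engrave S214 F3161: (194.6598,53.1403) → (22.9286,22.9383) → (40.5516,27.3323) → (68.2521,53.1127) → (196.2228,15.1277)

[3] `<polyline>` line segment, #0000ff→engrave S214 F3161: (217.8261,57.1732) → (52.3540,80.6115)

[4] `<polygon>` regular polygon, #0000ff→engrave S214 F3161: (104.6028,91.7771) → (132.2736,65.8690) → (129.2703,28.0816) → (97.8544,6.8697) → (61.6827,18.2062) → (47.9933,53.5545) → (67.0945,86.2966) → (104.6028,91.7771) (closed)

[5] `<path>` regular polygon, #ff00ff→cut S765 F1185: (71.5334,30.5436) → (44.5474,58.1709) → (62.4835,92.3734) → (100.5545,85.8843) → (106.1476,47.6714) → (71.5334,30.5436) (closed)

; LightBurn 1.5.06
; GRBL device profile, absolute coords
G21
G90
G0 X153.2580 Y98.5760
M4 S484
G1 X137.0352 Y81.3412 F1744
G1 X115.6308 Y91.4442
G1 X118.6250 Y114.9230
G1 X141.8799 Y119.3307
G1 X153.2580 Y98.5760
M5
G0 X194.6598 Y53.1403
M4 S214
G1 X22.9286 Y22.9383 F3161
G1 X40.5516 Y27.3323
G1 X68.2521 Y53.1127
G1 X196.2228 Y15.1277
M5
G0 X217.8261 Y57.1732
M4 S214
G1 X52.3540 Y80.6115 F3161
M5
G0 X104.6028 Y91.7771
M4 S214
G1 X132.2736 Y65.8690 F3161
G1 X129.2703 Y28.0816
G1 X97.8544 Y6.8697
G1 X61.6827 Y18.2062
G1 X47.9933 Y53.5545
G1 X67.0945 Y86.2966
G1 X104.6028 Y91.7771
M5
G0 X71.5334 Y30.5436
M4 S765
G1 X44.5474 Y58.1709 F1185
G1 X62.4835 Y92.3734
G1 X100.5545 Y85.8843
G1 X106.1476 Y47.6714
G1 X71.5334 Y30.5436
M5
G0 X0.0000 Y0.0000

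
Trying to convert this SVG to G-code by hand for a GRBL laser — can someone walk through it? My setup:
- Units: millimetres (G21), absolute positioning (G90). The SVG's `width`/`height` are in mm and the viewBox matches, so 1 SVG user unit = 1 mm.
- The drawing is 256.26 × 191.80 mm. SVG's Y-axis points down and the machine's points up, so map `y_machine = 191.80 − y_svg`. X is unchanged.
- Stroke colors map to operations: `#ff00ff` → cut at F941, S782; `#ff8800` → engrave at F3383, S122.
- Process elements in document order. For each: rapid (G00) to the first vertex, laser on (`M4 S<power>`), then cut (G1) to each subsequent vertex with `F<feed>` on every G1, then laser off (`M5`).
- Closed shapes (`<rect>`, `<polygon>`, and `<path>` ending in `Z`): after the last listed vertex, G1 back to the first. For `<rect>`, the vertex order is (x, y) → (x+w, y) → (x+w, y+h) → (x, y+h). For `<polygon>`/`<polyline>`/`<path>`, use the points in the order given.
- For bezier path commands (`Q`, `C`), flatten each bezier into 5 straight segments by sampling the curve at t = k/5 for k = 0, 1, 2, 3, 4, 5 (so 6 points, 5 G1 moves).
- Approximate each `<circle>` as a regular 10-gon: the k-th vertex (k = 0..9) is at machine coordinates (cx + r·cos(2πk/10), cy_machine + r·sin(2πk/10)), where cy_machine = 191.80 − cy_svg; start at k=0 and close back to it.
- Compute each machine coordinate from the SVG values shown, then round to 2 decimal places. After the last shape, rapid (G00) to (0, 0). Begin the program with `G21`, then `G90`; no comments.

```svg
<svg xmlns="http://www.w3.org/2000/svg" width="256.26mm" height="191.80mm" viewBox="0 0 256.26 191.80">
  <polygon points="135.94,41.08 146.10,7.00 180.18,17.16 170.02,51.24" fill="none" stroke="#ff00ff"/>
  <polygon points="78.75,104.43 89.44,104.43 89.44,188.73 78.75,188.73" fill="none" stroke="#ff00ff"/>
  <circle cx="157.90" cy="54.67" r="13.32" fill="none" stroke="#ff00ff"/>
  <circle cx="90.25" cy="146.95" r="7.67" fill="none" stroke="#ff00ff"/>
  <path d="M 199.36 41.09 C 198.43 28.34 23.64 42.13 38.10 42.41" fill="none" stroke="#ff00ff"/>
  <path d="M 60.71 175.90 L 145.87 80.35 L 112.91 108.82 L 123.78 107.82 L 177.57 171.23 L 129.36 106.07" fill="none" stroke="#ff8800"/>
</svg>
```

G21
G90
G00 X135.94 Y150.72
M4 S782
G1 X146.10 Y184.80 F941
G1 X180.18 Y174.64 F941
G1 X170.02 Y140.56 F941
G1 X135.94 Y150.72 F941
M5
G00 X78.75 Y87.37
M4 S782
G1 X89.44 Y87.37 F941
G1 X89.44 Y3.07 F941
G1 X78.75 Y3.07 F941
G1 X78.75 Y87.37 F941
M5
G00 X171.22 Y137.13
M4 S782
G1 X168.68 Y144.96 F941
G1 X162.02 Y149.80 F941
G1 X153.78 Y149.80 F941
G1 X147.12 Y144.96 F941
G1 X144.58 Y137.13 F941
G1 X147.12 Y129.30 F941
G1 X153.78 Y124.46 F941
G1 X162.02 Y124.46 F941
G1 X168.68 Y129.30 F941
G1 X171.22 Y137.13 F941
M5
G00 X97.92 Y44.85
M4 S782
G1 X96.46 Y49.36 F941
G1 X92.62 Y52.14 F941
G1 X87.88 Y52.14 F941
G1 X84.04 Y49.36 F941
G1 X82.58 Y44.85 F941
G1 X84.04 Y40.34 F941
G1 X87.88 Y37.56 F941
G1 X92.62 Y37.56 F941
G1 X96.46 Y40.34 F941
G1 X97.92 Y44.85 F941
M5
G00 X199.36 Y150.71
M4 S782
G1 X180.84 Y155.50 F941
G1 X138.03 Y155.83 F941
G1 X88.35 Y153.65 F941
G1 X49.23 Y150.86 F941
G1 X38.10 Y149.39 F941
M5
G00 X60.71 Y15.90
M4 S122
G1 X145.87 Y111.45 F3383
G1 X112.91 Y82.98 F3383
G1 X123.78 Y83.98 F3383
G1 X177.57 Y20.57 F3383
G1 X129.36 Y85.73 F3383
M5
G00 X0.00 Y0.00

1 u = 1 mm; y_m = 191.80 − y.

[1] `<polygon>` regular polygon, #ff00ff→cut S782 F941: (135.94,150.72) → (146.10,184.80) → (180.18,174.64) → (170.02,140.56) → (135.94,150.72) (closed)

[2] `<polygon>` rectangle, #ff00ff→cut S782 F941: (78.75,87.37) → (89.44,87.37) → (89.44,3.07) → (78.75,3.07) → (78.75,87.37) (closed)

[3] `<circle>` circle, #ff00ff→cut S782 F941: (171.22,137.13) → (168.68,144.96) → (162.02,149.80) → (153.78,149.80) → (147.12,144.96) → (144.58,137.13) → (147.12,129.30) → (153.78,124.46) → (162.02,124.46) → (168.68,129.30) → (171.22,137.13) (closed)

[4] `<circle>` circle, #ff00ff→cut S782 F941: (97.92,44.85) → (96.46,49.36) → (92.62,52.14) → (87.88,52.14) → (84.04,49.36) → (82.58,44.85) → (84.04,40.34) → (87.88,37.56) → (92.62,37.56) → (96.46,40.34) → (97.92,44.85) (closed)

[5] `<path>` cubic bezier, #ff00ff→cut S782 F941: (199.36,150.71) → (180.84,155.50) → (138.03,155.83) → (88.35,153.65) → (49.23,150.86) → (38.10,149.39)

[6] `<path>` open polyline, #ff8800→engrave S122 F3383: (60.71,15.90) → (145.87,111.45) → (112.91,82.98) → (123.78,83.98) → (177.57,20.57) → (129.36,85.73)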